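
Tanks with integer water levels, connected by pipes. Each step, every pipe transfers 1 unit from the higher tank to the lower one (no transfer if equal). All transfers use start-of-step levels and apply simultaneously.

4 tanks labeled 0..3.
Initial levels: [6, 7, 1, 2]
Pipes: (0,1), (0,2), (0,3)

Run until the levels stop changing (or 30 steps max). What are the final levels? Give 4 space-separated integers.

Step 1: flows [1->0,0->2,0->3] -> levels [5 6 2 3]
Step 2: flows [1->0,0->2,0->3] -> levels [4 5 3 4]
Step 3: flows [1->0,0->2,0=3] -> levels [4 4 4 4]
Step 4: flows [0=1,0=2,0=3] -> levels [4 4 4 4]
  -> stable (no change)

Answer: 4 4 4 4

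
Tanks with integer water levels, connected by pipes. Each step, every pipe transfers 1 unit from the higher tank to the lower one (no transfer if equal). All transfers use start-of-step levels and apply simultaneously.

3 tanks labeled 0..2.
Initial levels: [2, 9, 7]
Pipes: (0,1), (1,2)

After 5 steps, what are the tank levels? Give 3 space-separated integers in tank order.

Step 1: flows [1->0,1->2] -> levels [3 7 8]
Step 2: flows [1->0,2->1] -> levels [4 7 7]
Step 3: flows [1->0,1=2] -> levels [5 6 7]
Step 4: flows [1->0,2->1] -> levels [6 6 6]
Step 5: flows [0=1,1=2] -> levels [6 6 6]

Answer: 6 6 6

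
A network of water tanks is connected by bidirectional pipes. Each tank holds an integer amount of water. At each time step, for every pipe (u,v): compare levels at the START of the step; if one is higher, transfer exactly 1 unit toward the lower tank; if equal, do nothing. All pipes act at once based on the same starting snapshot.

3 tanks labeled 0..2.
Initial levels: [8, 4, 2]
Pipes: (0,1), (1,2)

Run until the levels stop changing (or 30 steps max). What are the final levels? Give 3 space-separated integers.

Step 1: flows [0->1,1->2] -> levels [7 4 3]
Step 2: flows [0->1,1->2] -> levels [6 4 4]
Step 3: flows [0->1,1=2] -> levels [5 5 4]
Step 4: flows [0=1,1->2] -> levels [5 4 5]
Step 5: flows [0->1,2->1] -> levels [4 6 4]
Step 6: flows [1->0,1->2] -> levels [5 4 5]
  -> period-2 cycle: step 6 state = step 4 state; never stabilizes
  -> state at step 30: (30-4) mod 2 = 0, same as step 4 -> [5 4 5]

Answer: 5 4 5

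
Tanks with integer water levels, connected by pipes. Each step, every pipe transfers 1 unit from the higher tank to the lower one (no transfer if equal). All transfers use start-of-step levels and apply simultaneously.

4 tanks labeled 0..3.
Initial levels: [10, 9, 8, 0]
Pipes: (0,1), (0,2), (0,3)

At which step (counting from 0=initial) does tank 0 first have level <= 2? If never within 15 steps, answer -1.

Answer: -1

Derivation:
Step 1: flows [0->1,0->2,0->3] -> levels [7 10 9 1]
Step 2: flows [1->0,2->0,0->3] -> levels [8 9 8 2]
Step 3: flows [1->0,0=2,0->3] -> levels [8 8 8 3]
Step 4: flows [0=1,0=2,0->3] -> levels [7 8 8 4]
Step 5: flows [1->0,2->0,0->3] -> levels [8 7 7 5]
Step 6: flows [0->1,0->2,0->3] -> levels [5 8 8 6]
Step 7: flows [1->0,2->0,3->0] -> levels [8 7 7 5]
  -> period-2 cycle (repeats step 5); tank 0 never drops to <=2
Tank 0 never reaches <=2 within 15 steps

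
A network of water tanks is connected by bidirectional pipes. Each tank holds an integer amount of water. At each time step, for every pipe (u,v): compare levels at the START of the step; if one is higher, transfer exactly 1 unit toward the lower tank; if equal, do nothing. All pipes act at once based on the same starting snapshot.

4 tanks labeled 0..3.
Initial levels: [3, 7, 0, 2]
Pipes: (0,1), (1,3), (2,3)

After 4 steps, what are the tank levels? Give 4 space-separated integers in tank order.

Step 1: flows [1->0,1->3,3->2] -> levels [4 5 1 2]
Step 2: flows [1->0,1->3,3->2] -> levels [5 3 2 2]
Step 3: flows [0->1,1->3,2=3] -> levels [4 3 2 3]
Step 4: flows [0->1,1=3,3->2] -> levels [3 4 3 2]

Answer: 3 4 3 2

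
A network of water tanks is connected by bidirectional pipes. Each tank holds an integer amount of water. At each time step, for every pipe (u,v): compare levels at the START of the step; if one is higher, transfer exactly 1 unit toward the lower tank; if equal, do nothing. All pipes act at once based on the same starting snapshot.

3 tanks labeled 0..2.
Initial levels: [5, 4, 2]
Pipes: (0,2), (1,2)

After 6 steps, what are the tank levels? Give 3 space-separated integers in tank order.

Answer: 4 4 3

Derivation:
Step 1: flows [0->2,1->2] -> levels [4 3 4]
Step 2: flows [0=2,2->1] -> levels [4 4 3]
Step 3: flows [0->2,1->2] -> levels [3 3 5]
Step 4: flows [2->0,2->1] -> levels [4 4 3]
  -> period-2 cycle: step 4 state = step 2 state
  -> state at step 6: (6-2) mod 2 = 0, same as step 2 -> [4 4 3]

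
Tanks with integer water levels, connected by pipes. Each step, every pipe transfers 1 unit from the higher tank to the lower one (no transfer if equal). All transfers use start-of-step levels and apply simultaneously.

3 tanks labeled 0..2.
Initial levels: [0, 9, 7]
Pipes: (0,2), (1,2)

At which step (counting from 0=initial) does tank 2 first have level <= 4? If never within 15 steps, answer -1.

Step 1: flows [2->0,1->2] -> levels [1 8 7]
Step 2: flows [2->0,1->2] -> levels [2 7 7]
Step 3: flows [2->0,1=2] -> levels [3 7 6]
Step 4: flows [2->0,1->2] -> levels [4 6 6]
Step 5: flows [2->0,1=2] -> levels [5 6 5]
Step 6: flows [0=2,1->2] -> levels [5 5 6]
Step 7: flows [2->0,2->1] -> levels [6 6 4]
Tank 2 first reaches <=4 at step 7

Answer: 7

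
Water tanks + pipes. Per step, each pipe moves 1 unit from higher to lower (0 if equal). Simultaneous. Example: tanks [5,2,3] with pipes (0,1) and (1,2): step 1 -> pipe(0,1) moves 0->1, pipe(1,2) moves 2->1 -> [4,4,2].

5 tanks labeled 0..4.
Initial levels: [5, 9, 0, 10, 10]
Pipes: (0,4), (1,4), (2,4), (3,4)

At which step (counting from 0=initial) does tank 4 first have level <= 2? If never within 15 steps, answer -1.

Answer: -1

Derivation:
Step 1: flows [4->0,4->1,4->2,3=4] -> levels [6 10 1 10 7]
Step 2: flows [4->0,1->4,4->2,3->4] -> levels [7 9 2 9 7]
Step 3: flows [0=4,1->4,4->2,3->4] -> levels [7 8 3 8 8]
Step 4: flows [4->0,1=4,4->2,3=4] -> levels [8 8 4 8 6]
Step 5: flows [0->4,1->4,4->2,3->4] -> levels [7 7 5 7 8]
Step 6: flows [4->0,4->1,4->2,4->3] -> levels [8 8 6 8 4]
Step 7: flows [0->4,1->4,2->4,3->4] -> levels [7 7 5 7 8]
  -> period-2 cycle (repeats step 5); tank 4 never drops to <=2
Tank 4 never reaches <=2 within 15 steps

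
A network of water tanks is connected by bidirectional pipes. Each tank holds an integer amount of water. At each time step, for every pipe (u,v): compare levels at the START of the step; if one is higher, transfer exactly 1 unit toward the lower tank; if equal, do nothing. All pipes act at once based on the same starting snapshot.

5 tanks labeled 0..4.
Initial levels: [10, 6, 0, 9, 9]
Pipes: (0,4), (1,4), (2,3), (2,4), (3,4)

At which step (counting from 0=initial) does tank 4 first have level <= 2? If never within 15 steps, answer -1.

Answer: -1

Derivation:
Step 1: flows [0->4,4->1,3->2,4->2,3=4] -> levels [9 7 2 8 8]
Step 2: flows [0->4,4->1,3->2,4->2,3=4] -> levels [8 8 4 7 7]
Step 3: flows [0->4,1->4,3->2,4->2,3=4] -> levels [7 7 6 6 8]
Step 4: flows [4->0,4->1,2=3,4->2,4->3] -> levels [8 8 7 7 4]
Step 5: flows [0->4,1->4,2=3,2->4,3->4] -> levels [7 7 6 6 8]
  -> period-2 cycle (repeats step 3); tank 4 never drops to <=2
Tank 4 never reaches <=2 within 15 steps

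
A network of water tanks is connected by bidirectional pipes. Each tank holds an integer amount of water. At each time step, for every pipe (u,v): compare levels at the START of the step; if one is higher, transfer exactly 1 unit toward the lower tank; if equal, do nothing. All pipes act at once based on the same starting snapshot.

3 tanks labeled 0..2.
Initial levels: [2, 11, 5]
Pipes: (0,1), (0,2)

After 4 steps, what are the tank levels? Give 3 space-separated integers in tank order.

Step 1: flows [1->0,2->0] -> levels [4 10 4]
Step 2: flows [1->0,0=2] -> levels [5 9 4]
Step 3: flows [1->0,0->2] -> levels [5 8 5]
Step 4: flows [1->0,0=2] -> levels [6 7 5]

Answer: 6 7 5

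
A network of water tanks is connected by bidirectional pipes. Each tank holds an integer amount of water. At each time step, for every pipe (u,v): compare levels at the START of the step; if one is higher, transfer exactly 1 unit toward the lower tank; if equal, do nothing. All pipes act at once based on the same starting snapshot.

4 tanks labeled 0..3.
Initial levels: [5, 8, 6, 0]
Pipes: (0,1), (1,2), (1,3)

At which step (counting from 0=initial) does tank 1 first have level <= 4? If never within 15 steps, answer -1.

Answer: 3

Derivation:
Step 1: flows [1->0,1->2,1->3] -> levels [6 5 7 1]
Step 2: flows [0->1,2->1,1->3] -> levels [5 6 6 2]
Step 3: flows [1->0,1=2,1->3] -> levels [6 4 6 3]
Tank 1 first reaches <=4 at step 3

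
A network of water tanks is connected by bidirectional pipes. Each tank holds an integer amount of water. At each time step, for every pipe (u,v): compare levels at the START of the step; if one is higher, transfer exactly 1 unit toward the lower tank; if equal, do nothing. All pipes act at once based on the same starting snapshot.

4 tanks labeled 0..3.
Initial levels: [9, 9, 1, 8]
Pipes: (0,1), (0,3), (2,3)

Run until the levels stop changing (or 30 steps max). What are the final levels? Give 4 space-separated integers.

Step 1: flows [0=1,0->3,3->2] -> levels [8 9 2 8]
Step 2: flows [1->0,0=3,3->2] -> levels [9 8 3 7]
Step 3: flows [0->1,0->3,3->2] -> levels [7 9 4 7]
Step 4: flows [1->0,0=3,3->2] -> levels [8 8 5 6]
Step 5: flows [0=1,0->3,3->2] -> levels [7 8 6 6]
Step 6: flows [1->0,0->3,2=3] -> levels [7 7 6 7]
Step 7: flows [0=1,0=3,3->2] -> levels [7 7 7 6]
Step 8: flows [0=1,0->3,2->3] -> levels [6 7 6 8]
Step 9: flows [1->0,3->0,3->2] -> levels [8 6 7 6]
Step 10: flows [0->1,0->3,2->3] -> levels [6 7 6 8]
  -> period-2 cycle: step 10 state = step 8 state; never stabilizes
  -> state at step 30: (30-8) mod 2 = 0, same as step 8 -> [6 7 6 8]

Answer: 6 7 6 8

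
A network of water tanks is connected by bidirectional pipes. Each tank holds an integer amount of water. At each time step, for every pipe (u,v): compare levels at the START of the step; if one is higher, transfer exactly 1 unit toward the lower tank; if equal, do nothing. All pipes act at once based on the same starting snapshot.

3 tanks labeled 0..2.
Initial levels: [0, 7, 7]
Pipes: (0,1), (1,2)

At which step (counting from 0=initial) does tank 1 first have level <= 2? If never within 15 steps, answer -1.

Answer: -1

Derivation:
Step 1: flows [1->0,1=2] -> levels [1 6 7]
Step 2: flows [1->0,2->1] -> levels [2 6 6]
Step 3: flows [1->0,1=2] -> levels [3 5 6]
Step 4: flows [1->0,2->1] -> levels [4 5 5]
Step 5: flows [1->0,1=2] -> levels [5 4 5]
Step 6: flows [0->1,2->1] -> levels [4 6 4]
Step 7: flows [1->0,1->2] -> levels [5 4 5]
  -> period-2 cycle (repeats step 5); tank 1 never drops to <=2
Tank 1 never reaches <=2 within 15 steps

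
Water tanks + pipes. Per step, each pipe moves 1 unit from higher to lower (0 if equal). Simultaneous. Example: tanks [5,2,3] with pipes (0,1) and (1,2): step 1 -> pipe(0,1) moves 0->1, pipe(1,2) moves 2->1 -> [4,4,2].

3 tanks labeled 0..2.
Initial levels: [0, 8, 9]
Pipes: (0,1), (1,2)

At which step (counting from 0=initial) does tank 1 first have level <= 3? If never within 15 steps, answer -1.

Step 1: flows [1->0,2->1] -> levels [1 8 8]
Step 2: flows [1->0,1=2] -> levels [2 7 8]
Step 3: flows [1->0,2->1] -> levels [3 7 7]
Step 4: flows [1->0,1=2] -> levels [4 6 7]
Step 5: flows [1->0,2->1] -> levels [5 6 6]
Step 6: flows [1->0,1=2] -> levels [6 5 6]
Step 7: flows [0->1,2->1] -> levels [5 7 5]
Step 8: flows [1->0,1->2] -> levels [6 5 6]
  -> period-2 cycle (repeats step 6); tank 1 never drops to <=3
Tank 1 never reaches <=3 within 15 steps

Answer: -1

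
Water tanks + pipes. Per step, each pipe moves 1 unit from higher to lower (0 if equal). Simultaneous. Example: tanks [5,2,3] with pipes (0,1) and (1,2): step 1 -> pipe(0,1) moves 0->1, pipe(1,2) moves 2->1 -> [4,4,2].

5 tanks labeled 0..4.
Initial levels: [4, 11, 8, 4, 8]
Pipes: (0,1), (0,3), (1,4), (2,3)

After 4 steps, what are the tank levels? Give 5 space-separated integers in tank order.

Step 1: flows [1->0,0=3,1->4,2->3] -> levels [5 9 7 5 9]
Step 2: flows [1->0,0=3,1=4,2->3] -> levels [6 8 6 6 9]
Step 3: flows [1->0,0=3,4->1,2=3] -> levels [7 8 6 6 8]
Step 4: flows [1->0,0->3,1=4,2=3] -> levels [7 7 6 7 8]

Answer: 7 7 6 7 8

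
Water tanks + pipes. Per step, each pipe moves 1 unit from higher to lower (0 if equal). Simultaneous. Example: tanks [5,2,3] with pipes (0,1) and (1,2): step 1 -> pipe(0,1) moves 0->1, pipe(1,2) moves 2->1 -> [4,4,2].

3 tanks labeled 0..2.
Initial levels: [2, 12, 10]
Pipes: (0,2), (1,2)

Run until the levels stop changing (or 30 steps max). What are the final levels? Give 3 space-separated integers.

Answer: 8 8 8

Derivation:
Step 1: flows [2->0,1->2] -> levels [3 11 10]
Step 2: flows [2->0,1->2] -> levels [4 10 10]
Step 3: flows [2->0,1=2] -> levels [5 10 9]
Step 4: flows [2->0,1->2] -> levels [6 9 9]
Step 5: flows [2->0,1=2] -> levels [7 9 8]
Step 6: flows [2->0,1->2] -> levels [8 8 8]
Step 7: flows [0=2,1=2] -> levels [8 8 8]
  -> stable (no change)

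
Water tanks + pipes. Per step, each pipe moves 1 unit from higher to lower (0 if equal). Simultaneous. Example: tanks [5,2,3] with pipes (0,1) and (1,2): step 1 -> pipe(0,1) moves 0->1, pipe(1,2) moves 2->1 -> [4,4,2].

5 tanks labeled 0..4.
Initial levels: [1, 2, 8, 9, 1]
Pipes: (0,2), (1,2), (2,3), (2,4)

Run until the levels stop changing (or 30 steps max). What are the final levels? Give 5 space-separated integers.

Step 1: flows [2->0,2->1,3->2,2->4] -> levels [2 3 6 8 2]
Step 2: flows [2->0,2->1,3->2,2->4] -> levels [3 4 4 7 3]
Step 3: flows [2->0,1=2,3->2,2->4] -> levels [4 4 3 6 4]
Step 4: flows [0->2,1->2,3->2,4->2] -> levels [3 3 7 5 3]
Step 5: flows [2->0,2->1,2->3,2->4] -> levels [4 4 3 6 4]
  -> period-2 cycle: step 5 state = step 3 state; never stabilizes
  -> state at step 30: (30-3) mod 2 = 1, same as step 4 -> [3 3 7 5 3]

Answer: 3 3 7 5 3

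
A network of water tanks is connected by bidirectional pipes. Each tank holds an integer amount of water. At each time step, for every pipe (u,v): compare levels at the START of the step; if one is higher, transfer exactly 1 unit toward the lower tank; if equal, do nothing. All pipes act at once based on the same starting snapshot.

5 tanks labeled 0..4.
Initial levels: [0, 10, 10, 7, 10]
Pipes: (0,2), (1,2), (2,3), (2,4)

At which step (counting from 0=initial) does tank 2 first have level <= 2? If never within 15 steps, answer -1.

Answer: -1

Derivation:
Step 1: flows [2->0,1=2,2->3,2=4] -> levels [1 10 8 8 10]
Step 2: flows [2->0,1->2,2=3,4->2] -> levels [2 9 9 8 9]
Step 3: flows [2->0,1=2,2->3,2=4] -> levels [3 9 7 9 9]
Step 4: flows [2->0,1->2,3->2,4->2] -> levels [4 8 9 8 8]
Step 5: flows [2->0,2->1,2->3,2->4] -> levels [5 9 5 9 9]
Step 6: flows [0=2,1->2,3->2,4->2] -> levels [5 8 8 8 8]
Step 7: flows [2->0,1=2,2=3,2=4] -> levels [6 8 7 8 8]
Step 8: flows [2->0,1->2,3->2,4->2] -> levels [7 7 9 7 7]
Step 9: flows [2->0,2->1,2->3,2->4] -> levels [8 8 5 8 8]
Step 10: flows [0->2,1->2,3->2,4->2] -> levels [7 7 9 7 7]
  -> period-2 cycle (repeats step 8); tank 2 never drops to <=2
Tank 2 never reaches <=2 within 15 steps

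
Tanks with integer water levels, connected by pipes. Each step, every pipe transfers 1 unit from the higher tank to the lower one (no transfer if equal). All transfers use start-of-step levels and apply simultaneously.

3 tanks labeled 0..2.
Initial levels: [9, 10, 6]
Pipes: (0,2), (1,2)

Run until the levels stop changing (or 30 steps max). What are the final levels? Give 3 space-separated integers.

Step 1: flows [0->2,1->2] -> levels [8 9 8]
Step 2: flows [0=2,1->2] -> levels [8 8 9]
Step 3: flows [2->0,2->1] -> levels [9 9 7]
Step 4: flows [0->2,1->2] -> levels [8 8 9]
  -> period-2 cycle: step 4 state = step 2 state; never stabilizes
  -> state at step 30: (30-2) mod 2 = 0, same as step 2 -> [8 8 9]

Answer: 8 8 9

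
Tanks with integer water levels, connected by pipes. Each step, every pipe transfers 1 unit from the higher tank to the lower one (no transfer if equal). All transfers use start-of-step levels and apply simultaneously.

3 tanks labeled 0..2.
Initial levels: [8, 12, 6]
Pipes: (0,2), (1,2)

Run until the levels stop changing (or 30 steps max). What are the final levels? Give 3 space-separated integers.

Answer: 9 9 8

Derivation:
Step 1: flows [0->2,1->2] -> levels [7 11 8]
Step 2: flows [2->0,1->2] -> levels [8 10 8]
Step 3: flows [0=2,1->2] -> levels [8 9 9]
Step 4: flows [2->0,1=2] -> levels [9 9 8]
Step 5: flows [0->2,1->2] -> levels [8 8 10]
Step 6: flows [2->0,2->1] -> levels [9 9 8]
  -> period-2 cycle: step 6 state = step 4 state; never stabilizes
  -> state at step 30: (30-4) mod 2 = 0, same as step 4 -> [9 9 8]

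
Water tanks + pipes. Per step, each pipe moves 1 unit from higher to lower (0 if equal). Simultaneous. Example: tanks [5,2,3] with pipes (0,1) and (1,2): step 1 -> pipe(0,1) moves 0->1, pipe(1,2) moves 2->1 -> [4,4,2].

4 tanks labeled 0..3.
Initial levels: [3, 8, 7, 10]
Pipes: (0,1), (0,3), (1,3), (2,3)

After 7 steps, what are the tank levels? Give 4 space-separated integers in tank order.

Answer: 7 8 8 5

Derivation:
Step 1: flows [1->0,3->0,3->1,3->2] -> levels [5 8 8 7]
Step 2: flows [1->0,3->0,1->3,2->3] -> levels [7 6 7 8]
Step 3: flows [0->1,3->0,3->1,3->2] -> levels [7 8 8 5]
Step 4: flows [1->0,0->3,1->3,2->3] -> levels [7 6 7 8]
  -> period-2 cycle: step 4 state = step 2 state
  -> state at step 7: (7-2) mod 2 = 1, same as step 3 -> [7 8 8 5]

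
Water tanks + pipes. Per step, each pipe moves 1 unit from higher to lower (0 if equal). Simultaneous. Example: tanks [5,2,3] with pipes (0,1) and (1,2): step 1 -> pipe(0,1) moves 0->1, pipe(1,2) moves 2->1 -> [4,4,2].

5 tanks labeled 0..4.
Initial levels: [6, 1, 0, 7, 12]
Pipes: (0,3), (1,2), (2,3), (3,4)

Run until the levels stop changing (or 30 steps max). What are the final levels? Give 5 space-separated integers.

Step 1: flows [3->0,1->2,3->2,4->3] -> levels [7 0 2 6 11]
Step 2: flows [0->3,2->1,3->2,4->3] -> levels [6 1 2 7 10]
Step 3: flows [3->0,2->1,3->2,4->3] -> levels [7 2 2 6 9]
Step 4: flows [0->3,1=2,3->2,4->3] -> levels [6 2 3 7 8]
Step 5: flows [3->0,2->1,3->2,4->3] -> levels [7 3 3 6 7]
Step 6: flows [0->3,1=2,3->2,4->3] -> levels [6 3 4 7 6]
Step 7: flows [3->0,2->1,3->2,3->4] -> levels [7 4 4 4 7]
Step 8: flows [0->3,1=2,2=3,4->3] -> levels [6 4 4 6 6]
Step 9: flows [0=3,1=2,3->2,3=4] -> levels [6 4 5 5 6]
Step 10: flows [0->3,2->1,2=3,4->3] -> levels [5 5 4 7 5]
Step 11: flows [3->0,1->2,3->2,3->4] -> levels [6 4 6 4 6]
Step 12: flows [0->3,2->1,2->3,4->3] -> levels [5 5 4 7 5]
  -> period-2 cycle: step 12 state = step 10 state; never stabilizes
  -> state at step 30: (30-10) mod 2 = 0, same as step 10 -> [5 5 4 7 5]

Answer: 5 5 4 7 5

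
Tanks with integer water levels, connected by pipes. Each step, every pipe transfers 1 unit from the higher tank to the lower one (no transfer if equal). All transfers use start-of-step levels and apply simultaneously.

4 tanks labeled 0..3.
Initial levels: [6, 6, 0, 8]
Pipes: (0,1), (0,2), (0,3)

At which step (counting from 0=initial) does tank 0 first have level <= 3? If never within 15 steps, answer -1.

Step 1: flows [0=1,0->2,3->0] -> levels [6 6 1 7]
Step 2: flows [0=1,0->2,3->0] -> levels [6 6 2 6]
Step 3: flows [0=1,0->2,0=3] -> levels [5 6 3 6]
Step 4: flows [1->0,0->2,3->0] -> levels [6 5 4 5]
Step 5: flows [0->1,0->2,0->3] -> levels [3 6 5 6]
Tank 0 first reaches <=3 at step 5

Answer: 5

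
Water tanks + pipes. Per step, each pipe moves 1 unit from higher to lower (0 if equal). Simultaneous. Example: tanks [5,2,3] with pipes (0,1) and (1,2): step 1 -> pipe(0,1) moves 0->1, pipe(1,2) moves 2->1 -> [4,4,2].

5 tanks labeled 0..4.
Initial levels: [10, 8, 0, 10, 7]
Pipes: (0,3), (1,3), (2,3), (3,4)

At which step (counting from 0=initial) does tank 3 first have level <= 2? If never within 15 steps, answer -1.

Answer: -1

Derivation:
Step 1: flows [0=3,3->1,3->2,3->4] -> levels [10 9 1 7 8]
Step 2: flows [0->3,1->3,3->2,4->3] -> levels [9 8 2 9 7]
Step 3: flows [0=3,3->1,3->2,3->4] -> levels [9 9 3 6 8]
Step 4: flows [0->3,1->3,3->2,4->3] -> levels [8 8 4 8 7]
Step 5: flows [0=3,1=3,3->2,3->4] -> levels [8 8 5 6 8]
Step 6: flows [0->3,1->3,3->2,4->3] -> levels [7 7 6 8 7]
Step 7: flows [3->0,3->1,3->2,3->4] -> levels [8 8 7 4 8]
Step 8: flows [0->3,1->3,2->3,4->3] -> levels [7 7 6 8 7]
  -> period-2 cycle (repeats step 6); tank 3 never drops to <=2
Tank 3 never reaches <=2 within 15 steps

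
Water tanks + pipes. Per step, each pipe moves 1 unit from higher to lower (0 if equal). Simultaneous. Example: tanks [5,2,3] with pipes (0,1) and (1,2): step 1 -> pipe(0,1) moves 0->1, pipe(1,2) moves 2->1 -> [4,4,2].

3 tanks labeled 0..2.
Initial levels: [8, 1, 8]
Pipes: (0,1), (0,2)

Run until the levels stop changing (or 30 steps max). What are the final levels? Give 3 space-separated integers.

Step 1: flows [0->1,0=2] -> levels [7 2 8]
Step 2: flows [0->1,2->0] -> levels [7 3 7]
Step 3: flows [0->1,0=2] -> levels [6 4 7]
Step 4: flows [0->1,2->0] -> levels [6 5 6]
Step 5: flows [0->1,0=2] -> levels [5 6 6]
Step 6: flows [1->0,2->0] -> levels [7 5 5]
Step 7: flows [0->1,0->2] -> levels [5 6 6]
  -> period-2 cycle: step 7 state = step 5 state; never stabilizes
  -> state at step 30: (30-5) mod 2 = 1, same as step 6 -> [7 5 5]

Answer: 7 5 5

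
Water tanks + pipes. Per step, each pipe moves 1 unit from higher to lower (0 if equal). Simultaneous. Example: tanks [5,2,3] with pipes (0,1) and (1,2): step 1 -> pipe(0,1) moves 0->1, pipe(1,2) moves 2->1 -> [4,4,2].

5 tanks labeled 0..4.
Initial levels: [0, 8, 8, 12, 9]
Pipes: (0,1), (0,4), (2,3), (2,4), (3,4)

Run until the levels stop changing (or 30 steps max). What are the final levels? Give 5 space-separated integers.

Step 1: flows [1->0,4->0,3->2,4->2,3->4] -> levels [2 7 10 10 8]
Step 2: flows [1->0,4->0,2=3,2->4,3->4] -> levels [4 6 9 9 9]
Step 3: flows [1->0,4->0,2=3,2=4,3=4] -> levels [6 5 9 9 8]
Step 4: flows [0->1,4->0,2=3,2->4,3->4] -> levels [6 6 8 8 9]
Step 5: flows [0=1,4->0,2=3,4->2,4->3] -> levels [7 6 9 9 6]
Step 6: flows [0->1,0->4,2=3,2->4,3->4] -> levels [5 7 8 8 9]
Step 7: flows [1->0,4->0,2=3,4->2,4->3] -> levels [7 6 9 9 6]
  -> period-2 cycle: step 7 state = step 5 state; never stabilizes
  -> state at step 30: (30-5) mod 2 = 1, same as step 6 -> [5 7 8 8 9]

Answer: 5 7 8 8 9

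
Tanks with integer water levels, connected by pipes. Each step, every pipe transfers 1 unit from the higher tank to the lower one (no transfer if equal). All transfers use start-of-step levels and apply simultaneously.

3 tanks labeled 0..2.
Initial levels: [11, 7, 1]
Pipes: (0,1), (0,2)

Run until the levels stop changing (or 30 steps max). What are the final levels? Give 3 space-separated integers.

Step 1: flows [0->1,0->2] -> levels [9 8 2]
Step 2: flows [0->1,0->2] -> levels [7 9 3]
Step 3: flows [1->0,0->2] -> levels [7 8 4]
Step 4: flows [1->0,0->2] -> levels [7 7 5]
Step 5: flows [0=1,0->2] -> levels [6 7 6]
Step 6: flows [1->0,0=2] -> levels [7 6 6]
Step 7: flows [0->1,0->2] -> levels [5 7 7]
Step 8: flows [1->0,2->0] -> levels [7 6 6]
  -> period-2 cycle: step 8 state = step 6 state; never stabilizes
  -> state at step 30: (30-6) mod 2 = 0, same as step 6 -> [7 6 6]

Answer: 7 6 6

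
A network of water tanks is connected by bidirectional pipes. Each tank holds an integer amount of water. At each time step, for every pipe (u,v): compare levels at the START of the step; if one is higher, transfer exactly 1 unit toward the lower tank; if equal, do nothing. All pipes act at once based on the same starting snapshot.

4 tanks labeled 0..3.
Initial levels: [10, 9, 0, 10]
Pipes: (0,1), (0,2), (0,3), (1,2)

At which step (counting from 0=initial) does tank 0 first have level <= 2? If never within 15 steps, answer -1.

Step 1: flows [0->1,0->2,0=3,1->2] -> levels [8 9 2 10]
Step 2: flows [1->0,0->2,3->0,1->2] -> levels [9 7 4 9]
Step 3: flows [0->1,0->2,0=3,1->2] -> levels [7 7 6 9]
Step 4: flows [0=1,0->2,3->0,1->2] -> levels [7 6 8 8]
Step 5: flows [0->1,2->0,3->0,2->1] -> levels [8 8 6 7]
Step 6: flows [0=1,0->2,0->3,1->2] -> levels [6 7 8 8]
Step 7: flows [1->0,2->0,3->0,2->1] -> levels [9 7 6 7]
Step 8: flows [0->1,0->2,0->3,1->2] -> levels [6 7 8 8]
  -> period-2 cycle (repeats step 6); tank 0 never drops to <=2
Tank 0 never reaches <=2 within 15 steps

Answer: -1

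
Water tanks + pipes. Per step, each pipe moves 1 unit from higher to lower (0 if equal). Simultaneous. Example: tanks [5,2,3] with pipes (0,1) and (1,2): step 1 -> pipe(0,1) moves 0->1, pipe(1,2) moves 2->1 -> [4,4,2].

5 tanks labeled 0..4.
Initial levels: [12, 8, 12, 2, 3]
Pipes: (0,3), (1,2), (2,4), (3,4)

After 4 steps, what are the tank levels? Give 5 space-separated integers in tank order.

Answer: 8 8 8 6 7

Derivation:
Step 1: flows [0->3,2->1,2->4,4->3] -> levels [11 9 10 4 3]
Step 2: flows [0->3,2->1,2->4,3->4] -> levels [10 10 8 4 5]
Step 3: flows [0->3,1->2,2->4,4->3] -> levels [9 9 8 6 5]
Step 4: flows [0->3,1->2,2->4,3->4] -> levels [8 8 8 6 7]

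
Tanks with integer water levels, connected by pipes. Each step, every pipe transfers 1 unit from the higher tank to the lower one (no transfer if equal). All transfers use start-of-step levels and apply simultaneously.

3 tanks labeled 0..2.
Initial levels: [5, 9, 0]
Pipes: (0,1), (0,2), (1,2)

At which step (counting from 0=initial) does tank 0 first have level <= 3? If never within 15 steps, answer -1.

Step 1: flows [1->0,0->2,1->2] -> levels [5 7 2]
Step 2: flows [1->0,0->2,1->2] -> levels [5 5 4]
Step 3: flows [0=1,0->2,1->2] -> levels [4 4 6]
Step 4: flows [0=1,2->0,2->1] -> levels [5 5 4]
  -> period-2 cycle (repeats step 2); tank 0 never drops to <=3
Tank 0 never reaches <=3 within 15 steps

Answer: -1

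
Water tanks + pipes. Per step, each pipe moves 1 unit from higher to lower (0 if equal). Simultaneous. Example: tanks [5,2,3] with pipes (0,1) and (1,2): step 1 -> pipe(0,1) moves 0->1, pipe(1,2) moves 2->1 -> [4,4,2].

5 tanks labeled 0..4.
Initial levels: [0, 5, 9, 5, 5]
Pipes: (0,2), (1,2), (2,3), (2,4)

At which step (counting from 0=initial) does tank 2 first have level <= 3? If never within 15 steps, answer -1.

Answer: 3

Derivation:
Step 1: flows [2->0,2->1,2->3,2->4] -> levels [1 6 5 6 6]
Step 2: flows [2->0,1->2,3->2,4->2] -> levels [2 5 7 5 5]
Step 3: flows [2->0,2->1,2->3,2->4] -> levels [3 6 3 6 6]
Tank 2 first reaches <=3 at step 3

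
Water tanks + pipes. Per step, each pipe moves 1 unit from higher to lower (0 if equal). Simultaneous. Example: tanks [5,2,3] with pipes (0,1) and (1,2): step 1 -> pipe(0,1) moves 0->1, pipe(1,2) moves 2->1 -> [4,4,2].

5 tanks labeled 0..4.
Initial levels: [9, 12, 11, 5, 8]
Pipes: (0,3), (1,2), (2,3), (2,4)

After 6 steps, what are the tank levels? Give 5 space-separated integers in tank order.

Answer: 8 10 8 9 10

Derivation:
Step 1: flows [0->3,1->2,2->3,2->4] -> levels [8 11 10 7 9]
Step 2: flows [0->3,1->2,2->3,2->4] -> levels [7 10 9 9 10]
Step 3: flows [3->0,1->2,2=3,4->2] -> levels [8 9 11 8 9]
Step 4: flows [0=3,2->1,2->3,2->4] -> levels [8 10 8 9 10]
Step 5: flows [3->0,1->2,3->2,4->2] -> levels [9 9 11 7 9]
Step 6: flows [0->3,2->1,2->3,2->4] -> levels [8 10 8 9 10]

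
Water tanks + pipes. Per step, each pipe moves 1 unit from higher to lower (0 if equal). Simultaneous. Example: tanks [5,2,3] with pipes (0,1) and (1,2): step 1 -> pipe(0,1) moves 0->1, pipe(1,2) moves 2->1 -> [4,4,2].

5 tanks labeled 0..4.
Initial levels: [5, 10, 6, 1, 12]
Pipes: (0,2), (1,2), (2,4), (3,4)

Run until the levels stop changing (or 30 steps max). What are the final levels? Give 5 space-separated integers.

Step 1: flows [2->0,1->2,4->2,4->3] -> levels [6 9 7 2 10]
Step 2: flows [2->0,1->2,4->2,4->3] -> levels [7 8 8 3 8]
Step 3: flows [2->0,1=2,2=4,4->3] -> levels [8 8 7 4 7]
Step 4: flows [0->2,1->2,2=4,4->3] -> levels [7 7 9 5 6]
Step 5: flows [2->0,2->1,2->4,4->3] -> levels [8 8 6 6 6]
Step 6: flows [0->2,1->2,2=4,3=4] -> levels [7 7 8 6 6]
Step 7: flows [2->0,2->1,2->4,3=4] -> levels [8 8 5 6 7]
Step 8: flows [0->2,1->2,4->2,4->3] -> levels [7 7 8 7 5]
Step 9: flows [2->0,2->1,2->4,3->4] -> levels [8 8 5 6 7]
  -> period-2 cycle: step 9 state = step 7 state; never stabilizes
  -> state at step 30: (30-7) mod 2 = 1, same as step 8 -> [7 7 8 7 5]

Answer: 7 7 8 7 5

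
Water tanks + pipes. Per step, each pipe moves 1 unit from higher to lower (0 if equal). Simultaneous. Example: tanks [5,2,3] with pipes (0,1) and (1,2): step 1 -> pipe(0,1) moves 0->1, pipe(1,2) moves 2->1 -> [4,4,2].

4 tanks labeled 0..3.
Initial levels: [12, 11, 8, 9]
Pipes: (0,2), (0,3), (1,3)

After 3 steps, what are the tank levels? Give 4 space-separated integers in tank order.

Step 1: flows [0->2,0->3,1->3] -> levels [10 10 9 11]
Step 2: flows [0->2,3->0,3->1] -> levels [10 11 10 9]
Step 3: flows [0=2,0->3,1->3] -> levels [9 10 10 11]

Answer: 9 10 10 11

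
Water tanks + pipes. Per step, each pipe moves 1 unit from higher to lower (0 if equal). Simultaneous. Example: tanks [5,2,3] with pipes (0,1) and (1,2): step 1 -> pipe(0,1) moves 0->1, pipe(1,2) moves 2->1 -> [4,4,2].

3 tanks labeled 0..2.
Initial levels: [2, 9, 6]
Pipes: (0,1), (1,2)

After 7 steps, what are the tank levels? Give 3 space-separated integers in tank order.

Step 1: flows [1->0,1->2] -> levels [3 7 7]
Step 2: flows [1->0,1=2] -> levels [4 6 7]
Step 3: flows [1->0,2->1] -> levels [5 6 6]
Step 4: flows [1->0,1=2] -> levels [6 5 6]
Step 5: flows [0->1,2->1] -> levels [5 7 5]
Step 6: flows [1->0,1->2] -> levels [6 5 6]
  -> period-2 cycle: step 6 state = step 4 state
  -> state at step 7: (7-4) mod 2 = 1, same as step 5 -> [5 7 5]

Answer: 5 7 5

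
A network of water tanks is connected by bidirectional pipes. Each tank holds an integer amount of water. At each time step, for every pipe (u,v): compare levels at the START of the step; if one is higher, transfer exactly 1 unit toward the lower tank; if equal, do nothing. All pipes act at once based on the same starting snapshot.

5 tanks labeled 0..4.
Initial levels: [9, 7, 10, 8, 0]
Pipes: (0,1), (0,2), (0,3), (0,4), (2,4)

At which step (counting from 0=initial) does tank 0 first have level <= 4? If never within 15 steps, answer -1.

Step 1: flows [0->1,2->0,0->3,0->4,2->4] -> levels [7 8 8 9 2]
Step 2: flows [1->0,2->0,3->0,0->4,2->4] -> levels [9 7 6 8 4]
Step 3: flows [0->1,0->2,0->3,0->4,2->4] -> levels [5 8 6 9 6]
Step 4: flows [1->0,2->0,3->0,4->0,2=4] -> levels [9 7 5 8 5]
Step 5: flows [0->1,0->2,0->3,0->4,2=4] -> levels [5 8 6 9 6]
  -> period-2 cycle (repeats step 3); tank 0 never drops to <=4
Tank 0 never reaches <=4 within 15 steps

Answer: -1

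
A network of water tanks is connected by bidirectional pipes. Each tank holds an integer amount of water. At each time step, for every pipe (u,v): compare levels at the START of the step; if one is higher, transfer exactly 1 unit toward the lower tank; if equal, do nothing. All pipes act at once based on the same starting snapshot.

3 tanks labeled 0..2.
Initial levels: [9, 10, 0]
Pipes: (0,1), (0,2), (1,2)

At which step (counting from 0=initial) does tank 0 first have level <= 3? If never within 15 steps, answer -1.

Answer: -1

Derivation:
Step 1: flows [1->0,0->2,1->2] -> levels [9 8 2]
Step 2: flows [0->1,0->2,1->2] -> levels [7 8 4]
Step 3: flows [1->0,0->2,1->2] -> levels [7 6 6]
Step 4: flows [0->1,0->2,1=2] -> levels [5 7 7]
Step 5: flows [1->0,2->0,1=2] -> levels [7 6 6]
  -> period-2 cycle (repeats step 3); tank 0 never drops to <=3
Tank 0 never reaches <=3 within 15 steps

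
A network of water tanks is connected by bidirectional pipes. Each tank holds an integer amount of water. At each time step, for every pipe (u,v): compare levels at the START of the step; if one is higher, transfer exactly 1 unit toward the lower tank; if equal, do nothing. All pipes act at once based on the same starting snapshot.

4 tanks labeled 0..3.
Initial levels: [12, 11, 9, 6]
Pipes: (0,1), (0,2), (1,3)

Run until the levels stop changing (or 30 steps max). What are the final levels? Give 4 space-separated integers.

Step 1: flows [0->1,0->2,1->3] -> levels [10 11 10 7]
Step 2: flows [1->0,0=2,1->3] -> levels [11 9 10 8]
Step 3: flows [0->1,0->2,1->3] -> levels [9 9 11 9]
Step 4: flows [0=1,2->0,1=3] -> levels [10 9 10 9]
Step 5: flows [0->1,0=2,1=3] -> levels [9 10 10 9]
Step 6: flows [1->0,2->0,1->3] -> levels [11 8 9 10]
Step 7: flows [0->1,0->2,3->1] -> levels [9 10 10 9]
  -> period-2 cycle: step 7 state = step 5 state; never stabilizes
  -> state at step 30: (30-5) mod 2 = 1, same as step 6 -> [11 8 9 10]

Answer: 11 8 9 10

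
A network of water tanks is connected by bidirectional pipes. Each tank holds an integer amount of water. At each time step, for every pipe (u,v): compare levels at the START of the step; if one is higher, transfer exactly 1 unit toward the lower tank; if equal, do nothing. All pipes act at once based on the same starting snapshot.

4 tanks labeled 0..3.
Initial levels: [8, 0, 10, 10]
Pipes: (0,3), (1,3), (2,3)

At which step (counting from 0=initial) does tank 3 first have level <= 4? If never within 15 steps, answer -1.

Answer: -1

Derivation:
Step 1: flows [3->0,3->1,2=3] -> levels [9 1 10 8]
Step 2: flows [0->3,3->1,2->3] -> levels [8 2 9 9]
Step 3: flows [3->0,3->1,2=3] -> levels [9 3 9 7]
Step 4: flows [0->3,3->1,2->3] -> levels [8 4 8 8]
Step 5: flows [0=3,3->1,2=3] -> levels [8 5 8 7]
Step 6: flows [0->3,3->1,2->3] -> levels [7 6 7 8]
Step 7: flows [3->0,3->1,3->2] -> levels [8 7 8 5]
Step 8: flows [0->3,1->3,2->3] -> levels [7 6 7 8]
  -> period-2 cycle (repeats step 6); tank 3 never drops to <=4
Tank 3 never reaches <=4 within 15 steps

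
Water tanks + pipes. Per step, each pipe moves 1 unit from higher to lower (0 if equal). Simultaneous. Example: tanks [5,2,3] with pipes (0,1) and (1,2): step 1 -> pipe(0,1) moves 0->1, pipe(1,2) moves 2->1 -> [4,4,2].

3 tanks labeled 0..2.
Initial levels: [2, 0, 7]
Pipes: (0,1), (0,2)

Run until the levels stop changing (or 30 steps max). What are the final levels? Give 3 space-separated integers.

Step 1: flows [0->1,2->0] -> levels [2 1 6]
Step 2: flows [0->1,2->0] -> levels [2 2 5]
Step 3: flows [0=1,2->0] -> levels [3 2 4]
Step 4: flows [0->1,2->0] -> levels [3 3 3]
Step 5: flows [0=1,0=2] -> levels [3 3 3]
  -> stable (no change)

Answer: 3 3 3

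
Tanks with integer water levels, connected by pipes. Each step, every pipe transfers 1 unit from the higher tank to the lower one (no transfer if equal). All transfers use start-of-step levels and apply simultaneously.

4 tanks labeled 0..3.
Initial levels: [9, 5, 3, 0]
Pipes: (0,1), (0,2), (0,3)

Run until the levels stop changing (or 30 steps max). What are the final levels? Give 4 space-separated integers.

Answer: 3 5 5 4

Derivation:
Step 1: flows [0->1,0->2,0->3] -> levels [6 6 4 1]
Step 2: flows [0=1,0->2,0->3] -> levels [4 6 5 2]
Step 3: flows [1->0,2->0,0->3] -> levels [5 5 4 3]
Step 4: flows [0=1,0->2,0->3] -> levels [3 5 5 4]
Step 5: flows [1->0,2->0,3->0] -> levels [6 4 4 3]
Step 6: flows [0->1,0->2,0->3] -> levels [3 5 5 4]
  -> period-2 cycle: step 6 state = step 4 state; never stabilizes
  -> state at step 30: (30-4) mod 2 = 0, same as step 4 -> [3 5 5 4]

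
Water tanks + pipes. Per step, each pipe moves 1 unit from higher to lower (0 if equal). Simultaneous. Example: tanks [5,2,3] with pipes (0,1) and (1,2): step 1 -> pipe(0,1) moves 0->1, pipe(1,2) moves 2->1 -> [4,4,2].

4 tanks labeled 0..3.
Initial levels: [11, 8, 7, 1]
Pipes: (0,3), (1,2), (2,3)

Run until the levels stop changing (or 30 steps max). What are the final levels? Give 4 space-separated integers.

Step 1: flows [0->3,1->2,2->3] -> levels [10 7 7 3]
Step 2: flows [0->3,1=2,2->3] -> levels [9 7 6 5]
Step 3: flows [0->3,1->2,2->3] -> levels [8 6 6 7]
Step 4: flows [0->3,1=2,3->2] -> levels [7 6 7 7]
Step 5: flows [0=3,2->1,2=3] -> levels [7 7 6 7]
Step 6: flows [0=3,1->2,3->2] -> levels [7 6 8 6]
Step 7: flows [0->3,2->1,2->3] -> levels [6 7 6 8]
Step 8: flows [3->0,1->2,3->2] -> levels [7 6 8 6]
  -> period-2 cycle: step 8 state = step 6 state; never stabilizes
  -> state at step 30: (30-6) mod 2 = 0, same as step 6 -> [7 6 8 6]

Answer: 7 6 8 6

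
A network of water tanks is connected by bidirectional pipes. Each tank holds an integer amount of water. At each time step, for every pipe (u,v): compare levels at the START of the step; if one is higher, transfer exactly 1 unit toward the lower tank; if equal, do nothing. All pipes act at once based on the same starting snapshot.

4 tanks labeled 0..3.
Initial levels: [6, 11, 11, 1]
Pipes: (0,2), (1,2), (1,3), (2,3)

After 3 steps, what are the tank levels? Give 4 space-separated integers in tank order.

Answer: 8 7 7 7

Derivation:
Step 1: flows [2->0,1=2,1->3,2->3] -> levels [7 10 9 3]
Step 2: flows [2->0,1->2,1->3,2->3] -> levels [8 8 8 5]
Step 3: flows [0=2,1=2,1->3,2->3] -> levels [8 7 7 7]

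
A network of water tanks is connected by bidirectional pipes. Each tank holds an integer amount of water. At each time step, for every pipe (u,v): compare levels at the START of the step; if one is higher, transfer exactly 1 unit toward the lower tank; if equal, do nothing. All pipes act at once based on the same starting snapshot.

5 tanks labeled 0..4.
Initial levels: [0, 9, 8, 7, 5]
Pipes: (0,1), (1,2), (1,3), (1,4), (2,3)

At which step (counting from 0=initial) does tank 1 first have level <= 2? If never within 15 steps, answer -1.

Step 1: flows [1->0,1->2,1->3,1->4,2->3] -> levels [1 5 8 9 6]
Step 2: flows [1->0,2->1,3->1,4->1,3->2] -> levels [2 7 8 7 5]
Step 3: flows [1->0,2->1,1=3,1->4,2->3] -> levels [3 6 6 8 6]
Step 4: flows [1->0,1=2,3->1,1=4,3->2] -> levels [4 6 7 6 6]
Step 5: flows [1->0,2->1,1=3,1=4,2->3] -> levels [5 6 5 7 6]
Step 6: flows [1->0,1->2,3->1,1=4,3->2] -> levels [6 5 7 5 6]
Step 7: flows [0->1,2->1,1=3,4->1,2->3] -> levels [5 8 5 6 5]
Step 8: flows [1->0,1->2,1->3,1->4,3->2] -> levels [6 4 7 6 6]
Step 9: flows [0->1,2->1,3->1,4->1,2->3] -> levels [5 8 5 6 5]
  -> period-2 cycle (repeats step 7); tank 1 never drops to <=2
Tank 1 never reaches <=2 within 15 steps

Answer: -1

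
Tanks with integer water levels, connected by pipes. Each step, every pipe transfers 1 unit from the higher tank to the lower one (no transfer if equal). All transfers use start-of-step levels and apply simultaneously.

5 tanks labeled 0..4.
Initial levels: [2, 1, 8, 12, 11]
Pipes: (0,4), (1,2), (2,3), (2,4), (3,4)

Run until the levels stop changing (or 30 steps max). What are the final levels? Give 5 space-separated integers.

Answer: 8 6 8 7 5

Derivation:
Step 1: flows [4->0,2->1,3->2,4->2,3->4] -> levels [3 2 9 10 10]
Step 2: flows [4->0,2->1,3->2,4->2,3=4] -> levels [4 3 10 9 8]
Step 3: flows [4->0,2->1,2->3,2->4,3->4] -> levels [5 4 7 9 9]
Step 4: flows [4->0,2->1,3->2,4->2,3=4] -> levels [6 5 8 8 7]
Step 5: flows [4->0,2->1,2=3,2->4,3->4] -> levels [7 6 6 7 8]
Step 6: flows [4->0,1=2,3->2,4->2,4->3] -> levels [8 6 8 7 5]
Step 7: flows [0->4,2->1,2->3,2->4,3->4] -> levels [7 7 5 7 8]
Step 8: flows [4->0,1->2,3->2,4->2,4->3] -> levels [8 6 8 7 5]
  -> period-2 cycle: step 8 state = step 6 state; never stabilizes
  -> state at step 30: (30-6) mod 2 = 0, same as step 6 -> [8 6 8 7 5]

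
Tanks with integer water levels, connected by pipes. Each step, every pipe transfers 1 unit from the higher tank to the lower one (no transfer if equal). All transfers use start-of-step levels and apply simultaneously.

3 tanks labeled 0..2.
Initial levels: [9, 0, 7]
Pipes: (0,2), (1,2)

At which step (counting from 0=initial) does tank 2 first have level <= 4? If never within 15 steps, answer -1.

Answer: 7

Derivation:
Step 1: flows [0->2,2->1] -> levels [8 1 7]
Step 2: flows [0->2,2->1] -> levels [7 2 7]
Step 3: flows [0=2,2->1] -> levels [7 3 6]
Step 4: flows [0->2,2->1] -> levels [6 4 6]
Step 5: flows [0=2,2->1] -> levels [6 5 5]
Step 6: flows [0->2,1=2] -> levels [5 5 6]
Step 7: flows [2->0,2->1] -> levels [6 6 4]
Tank 2 first reaches <=4 at step 7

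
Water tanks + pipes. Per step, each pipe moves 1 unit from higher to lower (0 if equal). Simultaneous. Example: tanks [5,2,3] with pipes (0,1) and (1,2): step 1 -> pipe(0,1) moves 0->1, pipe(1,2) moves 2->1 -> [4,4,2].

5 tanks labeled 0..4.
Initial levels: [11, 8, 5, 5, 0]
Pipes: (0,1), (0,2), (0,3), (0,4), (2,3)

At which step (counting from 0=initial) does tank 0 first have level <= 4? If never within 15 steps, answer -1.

Step 1: flows [0->1,0->2,0->3,0->4,2=3] -> levels [7 9 6 6 1]
Step 2: flows [1->0,0->2,0->3,0->4,2=3] -> levels [5 8 7 7 2]
Step 3: flows [1->0,2->0,3->0,0->4,2=3] -> levels [7 7 6 6 3]
Step 4: flows [0=1,0->2,0->3,0->4,2=3] -> levels [4 7 7 7 4]
Tank 0 first reaches <=4 at step 4

Answer: 4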